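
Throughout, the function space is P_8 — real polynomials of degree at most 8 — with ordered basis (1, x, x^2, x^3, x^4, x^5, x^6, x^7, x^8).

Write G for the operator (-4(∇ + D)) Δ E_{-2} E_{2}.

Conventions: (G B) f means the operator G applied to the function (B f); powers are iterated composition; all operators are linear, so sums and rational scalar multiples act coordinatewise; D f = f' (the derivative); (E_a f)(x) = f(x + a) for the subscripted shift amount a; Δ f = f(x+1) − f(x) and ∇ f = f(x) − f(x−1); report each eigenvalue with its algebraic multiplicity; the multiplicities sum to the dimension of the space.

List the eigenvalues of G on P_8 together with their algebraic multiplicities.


λ = 0 (multiplicity 9)

image of 1: 0
image of x: 0
image of x^2: -16
image of x^3: -48x - 12
image of x^4: -96x^2 - 48x - 24
image of x^5: -160x^3 - 120x^2 - 120x - 20
image of x^6: -240x^4 - 240x^3 - 360x^2 - 120x - 32
image of x^7: -336x^5 - 420x^4 - 840x^3 - 420x^2 - 224x - 28
image of x^8: -448x^6 - 672x^5 - 1680x^4 - 1120x^3 - 896x^2 - 224x - 40
the matrix is upper triangular; its diagonal is (0, 0, 0, 0, 0, 0, 0, 0, 0)
for a triangular matrix the eigenvalues are the diagonal entries, with algebraic multiplicity their repetition count


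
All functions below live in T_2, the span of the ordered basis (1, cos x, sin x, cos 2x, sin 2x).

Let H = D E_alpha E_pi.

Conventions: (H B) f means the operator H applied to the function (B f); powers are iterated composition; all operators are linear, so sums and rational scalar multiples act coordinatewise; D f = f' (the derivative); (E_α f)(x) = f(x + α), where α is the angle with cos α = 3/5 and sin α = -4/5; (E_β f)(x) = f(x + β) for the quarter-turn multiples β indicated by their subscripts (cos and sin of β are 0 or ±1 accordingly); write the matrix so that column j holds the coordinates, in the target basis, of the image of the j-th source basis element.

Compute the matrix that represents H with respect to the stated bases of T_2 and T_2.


the matrix is [[0, 0, 0, 0, 0]; [0, -4/5, -3/5, 0, 0]; [0, 3/5, -4/5, 0, 0]; [0, 0, 0, 48/25, -14/25]; [0, 0, 0, 14/25, 48/25]] (rows listed top to bottom)

image of 1: 0
image of cos x: -(4/5)cos x + (3/5)sin x
image of sin x: -(3/5)cos x - (4/5)sin x
image of cos 2x: (48/25)cos 2x + (14/25)sin 2x
image of sin 2x: -(14/25)cos 2x + (48/25)sin 2x
each image's coordinates form column j of the matrix


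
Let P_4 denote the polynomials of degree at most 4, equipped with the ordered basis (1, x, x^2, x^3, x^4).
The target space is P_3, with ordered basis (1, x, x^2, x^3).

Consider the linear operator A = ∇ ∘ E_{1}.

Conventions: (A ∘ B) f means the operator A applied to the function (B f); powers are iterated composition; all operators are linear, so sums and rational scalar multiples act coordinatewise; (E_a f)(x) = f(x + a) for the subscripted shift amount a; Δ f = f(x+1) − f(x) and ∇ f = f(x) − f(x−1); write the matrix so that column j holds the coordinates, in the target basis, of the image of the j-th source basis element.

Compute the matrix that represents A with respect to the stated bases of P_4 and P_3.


image of 1: 0
image of x: 1
image of x^2: 2x + 1
image of x^3: 3x^2 + 3x + 1
image of x^4: 4x^3 + 6x^2 + 4x + 1
each image's coordinates form column j of the matrix

the matrix is [[0, 1, 1, 1, 1]; [0, 0, 2, 3, 4]; [0, 0, 0, 3, 6]; [0, 0, 0, 0, 4]] (rows listed top to bottom)


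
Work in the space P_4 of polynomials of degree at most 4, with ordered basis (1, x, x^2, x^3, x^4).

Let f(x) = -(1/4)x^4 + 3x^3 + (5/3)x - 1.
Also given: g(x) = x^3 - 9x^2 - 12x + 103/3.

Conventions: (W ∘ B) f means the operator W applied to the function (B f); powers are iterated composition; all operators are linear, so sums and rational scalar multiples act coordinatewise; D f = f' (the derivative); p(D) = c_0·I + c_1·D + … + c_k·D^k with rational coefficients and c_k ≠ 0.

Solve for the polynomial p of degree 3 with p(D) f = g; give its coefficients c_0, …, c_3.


D^0 f = -(1/4)x^4 + 3x^3 + (5/3)x - 1
D^1 f = -x^3 + 9x^2 + 5/3
D^2 f = -3x^2 + 18x
D^3 f = -6x + 18
matching coefficients of g against c_0 f + c_1 Df + … from the top degree down determines the c_i
solution: c_0 = 0, c_1 = -1, c_2 = 0, c_3 = 2

p(D) = -D + 2·D^3, i.e. c_0 = 0, c_1 = -1, c_2 = 0, c_3 = 2


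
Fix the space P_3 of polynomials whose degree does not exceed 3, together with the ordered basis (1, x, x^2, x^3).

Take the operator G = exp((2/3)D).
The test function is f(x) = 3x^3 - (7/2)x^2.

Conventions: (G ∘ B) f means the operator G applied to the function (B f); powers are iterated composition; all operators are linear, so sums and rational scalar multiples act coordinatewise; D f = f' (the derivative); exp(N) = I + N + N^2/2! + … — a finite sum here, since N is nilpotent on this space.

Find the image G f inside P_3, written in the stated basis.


the image equals g(x) = 3x^3 + (5/2)x^2 - (2/3)x - 2/3

order-1 term: 6x^2 - (14/3)x
order-2 term: 4x - 14/9
order-3 term: 8/9
the series for exp((2/3)D) f terminates at order 3
exp((2/3)D) f = 3x^3 + (5/2)x^2 - (2/3)x - 2/3


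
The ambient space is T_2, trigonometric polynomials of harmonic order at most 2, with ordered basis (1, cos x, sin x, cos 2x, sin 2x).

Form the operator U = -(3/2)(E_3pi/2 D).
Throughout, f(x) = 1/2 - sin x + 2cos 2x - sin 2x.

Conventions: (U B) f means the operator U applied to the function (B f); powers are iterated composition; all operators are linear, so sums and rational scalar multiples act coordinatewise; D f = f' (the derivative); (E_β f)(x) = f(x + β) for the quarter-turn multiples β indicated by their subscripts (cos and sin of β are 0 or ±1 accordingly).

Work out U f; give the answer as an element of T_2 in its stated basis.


the image equals g(x) = (3/2)sin x - 3cos 2x - 6sin 2x

D f = -cos x - 2cos 2x - 4sin 2x
E_3pi/2 D f = -sin x + 2cos 2x + 4sin 2x
(-(3/2)(E_3pi/2 D)) f = (3/2)sin x - 3cos 2x - 6sin 2x


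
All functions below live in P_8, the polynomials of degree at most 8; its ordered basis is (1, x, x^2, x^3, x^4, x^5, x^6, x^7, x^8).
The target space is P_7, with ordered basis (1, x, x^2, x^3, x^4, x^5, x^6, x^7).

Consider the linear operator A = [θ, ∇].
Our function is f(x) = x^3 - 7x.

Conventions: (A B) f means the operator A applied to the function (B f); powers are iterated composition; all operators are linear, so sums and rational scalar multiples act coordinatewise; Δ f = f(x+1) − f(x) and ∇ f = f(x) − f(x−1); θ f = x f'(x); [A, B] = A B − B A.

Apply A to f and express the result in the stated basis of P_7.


g(x) = -3x^2 + 6x + 4

∇ f = 3x^2 - 3x - 6
θ ∇ f = 6x^2 - 3x
θ f = 3x^3 - 7x
∇ θ f = 9x^2 - 9x - 4
[θ, ∇] f = -3x^2 + 6x + 4


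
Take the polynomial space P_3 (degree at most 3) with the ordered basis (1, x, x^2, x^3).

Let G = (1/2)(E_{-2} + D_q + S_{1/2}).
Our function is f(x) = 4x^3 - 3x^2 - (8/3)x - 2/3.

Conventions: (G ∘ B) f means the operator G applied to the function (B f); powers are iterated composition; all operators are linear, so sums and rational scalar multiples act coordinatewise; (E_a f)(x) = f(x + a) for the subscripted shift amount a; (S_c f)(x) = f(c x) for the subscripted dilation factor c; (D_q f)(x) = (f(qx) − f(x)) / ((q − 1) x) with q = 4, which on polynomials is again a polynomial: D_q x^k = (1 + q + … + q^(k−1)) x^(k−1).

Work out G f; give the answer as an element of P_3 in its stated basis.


E_{-2} f = 4x^3 - 27x^2 + (172/3)x - 118/3
D_q f = 84x^2 - 15x - 8/3
S_{1/2} f = (1/2)x^3 - (3/4)x^2 - (4/3)x - 2/3
(E_{-2} + D_q + S_{1/2}) f = (9/2)x^3 + (225/4)x^2 + 41x - 128/3
((1/2)(E_{-2} + D_q + S_{1/2})) f = (9/4)x^3 + (225/8)x^2 + (41/2)x - 64/3

the image equals g(x) = (9/4)x^3 + (225/8)x^2 + (41/2)x - 64/3


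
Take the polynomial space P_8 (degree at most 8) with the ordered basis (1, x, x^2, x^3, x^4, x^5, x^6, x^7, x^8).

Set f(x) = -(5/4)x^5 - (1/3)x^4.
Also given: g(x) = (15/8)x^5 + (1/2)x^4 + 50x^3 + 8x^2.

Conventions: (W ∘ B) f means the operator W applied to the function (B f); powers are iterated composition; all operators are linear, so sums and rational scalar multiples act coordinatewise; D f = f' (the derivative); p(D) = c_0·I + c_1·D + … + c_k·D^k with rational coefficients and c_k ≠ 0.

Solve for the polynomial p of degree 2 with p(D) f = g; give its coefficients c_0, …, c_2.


D^0 f = -(5/4)x^5 - (1/3)x^4
D^1 f = -(25/4)x^4 - (4/3)x^3
D^2 f = -25x^3 - 4x^2
matching coefficients of g against c_0 f + c_1 Df + … from the top degree down determines the c_i
solution: c_0 = -3/2, c_1 = 0, c_2 = -2

c_0 = -3/2, c_1 = 0, c_2 = -2


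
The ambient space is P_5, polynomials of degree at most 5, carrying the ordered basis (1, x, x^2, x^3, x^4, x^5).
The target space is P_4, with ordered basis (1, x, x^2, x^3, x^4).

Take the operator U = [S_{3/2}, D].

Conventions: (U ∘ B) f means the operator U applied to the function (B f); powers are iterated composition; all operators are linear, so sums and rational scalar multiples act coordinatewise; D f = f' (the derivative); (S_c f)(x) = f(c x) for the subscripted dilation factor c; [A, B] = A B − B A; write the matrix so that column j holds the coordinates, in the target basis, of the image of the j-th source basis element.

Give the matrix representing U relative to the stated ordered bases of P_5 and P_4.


the matrix is [[0, -1/2, 0, 0, 0, 0]; [0, 0, -3/2, 0, 0, 0]; [0, 0, 0, -27/8, 0, 0]; [0, 0, 0, 0, -27/4, 0]; [0, 0, 0, 0, 0, -405/32]] (rows listed top to bottom)

image of 1: 0
image of x: -1/2
image of x^2: -(3/2)x
image of x^3: -(27/8)x^2
image of x^4: -(27/4)x^3
image of x^5: -(405/32)x^4
each image's coordinates form column j of the matrix


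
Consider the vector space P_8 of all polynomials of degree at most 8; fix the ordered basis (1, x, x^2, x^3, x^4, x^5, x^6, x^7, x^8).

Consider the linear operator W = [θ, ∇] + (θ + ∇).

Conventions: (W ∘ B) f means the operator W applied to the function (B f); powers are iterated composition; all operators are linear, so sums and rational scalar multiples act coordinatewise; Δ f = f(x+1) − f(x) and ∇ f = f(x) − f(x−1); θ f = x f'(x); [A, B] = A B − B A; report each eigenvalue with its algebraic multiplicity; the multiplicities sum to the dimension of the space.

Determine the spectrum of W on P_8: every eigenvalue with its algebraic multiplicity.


image of 1: 0
image of x: x
image of x^2: 2x^2 + 1
image of x^3: 3x^3 + 3x - 2
image of x^4: 4x^4 + 6x^2 - 8x + 3
image of x^5: 5x^5 + 10x^3 - 20x^2 + 15x - 4
image of x^6: 6x^6 + 15x^4 - 40x^3 + 45x^2 - 24x + 5
image of x^7: 7x^7 + 21x^5 - 70x^4 + 105x^3 - 84x^2 + 35x - 6
image of x^8: 8x^8 + 28x^6 - 112x^5 + 210x^4 - 224x^3 + 140x^2 - 48x + 7
the matrix is upper triangular; its diagonal is (0, 1, 2, 3, 4, 5, 6, 7, 8)
for a triangular matrix the eigenvalues are the diagonal entries, with algebraic multiplicity their repetition count

λ = 0 (multiplicity 1), λ = 1 (multiplicity 1), λ = 2 (multiplicity 1), λ = 3 (multiplicity 1), λ = 4 (multiplicity 1), λ = 5 (multiplicity 1), λ = 6 (multiplicity 1), λ = 7 (multiplicity 1), λ = 8 (multiplicity 1)


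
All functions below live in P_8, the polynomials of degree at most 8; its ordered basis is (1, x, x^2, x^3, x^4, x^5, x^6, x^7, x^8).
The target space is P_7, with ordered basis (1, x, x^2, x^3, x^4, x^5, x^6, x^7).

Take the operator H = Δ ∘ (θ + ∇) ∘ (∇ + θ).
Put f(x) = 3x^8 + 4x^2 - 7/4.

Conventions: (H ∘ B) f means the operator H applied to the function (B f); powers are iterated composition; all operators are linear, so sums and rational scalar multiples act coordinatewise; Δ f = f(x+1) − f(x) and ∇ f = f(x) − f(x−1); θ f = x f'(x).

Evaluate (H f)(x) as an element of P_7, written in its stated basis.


∇ f = 24x^7 - 84x^6 + 168x^5 - 210x^4 + 168x^3 - 84x^2 + 32x - 7
θ f = 24x^8 + 8x^2
(∇ + θ) f = 24x^8 + 24x^7 - 84x^6 + 168x^5 - 210x^4 + 168x^3 - 76x^2 + 32x - 7
θ (∇ + θ) f = 192x^8 + 168x^7 - 504x^6 + 840x^5 - 840x^4 + 504x^3 - 152x^2 + 32x
∇ (∇ + θ) f = 192x^7 - 504x^6 + 336x^5 + 1260x^4 - 3696x^3 + 4536x^2 - 2816x + 738
(θ + ∇) (∇ + θ) f = 192x^8 + 360x^7 - 1008x^6 + 1176x^5 + 420x^4 - 3192x^3 + 4384x^2 - 2784x + 738
Δ (θ + ∇) (∇ + θ) f = 1536x^7 + 7896x^6 + 12264x^5 + 16800x^4 + 16632x^3 + 2520x^2 + 4760x - 452

g(x) = 1536x^7 + 7896x^6 + 12264x^5 + 16800x^4 + 16632x^3 + 2520x^2 + 4760x - 452


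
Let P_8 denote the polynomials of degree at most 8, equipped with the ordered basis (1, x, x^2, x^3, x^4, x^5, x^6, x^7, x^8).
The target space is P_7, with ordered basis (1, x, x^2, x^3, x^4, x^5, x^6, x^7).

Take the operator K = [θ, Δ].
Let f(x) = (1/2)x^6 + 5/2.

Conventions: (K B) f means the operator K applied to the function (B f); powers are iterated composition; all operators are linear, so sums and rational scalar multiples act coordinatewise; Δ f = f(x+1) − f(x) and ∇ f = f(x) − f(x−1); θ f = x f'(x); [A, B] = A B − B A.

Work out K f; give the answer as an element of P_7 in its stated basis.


Δ f = 3x^5 + (15/2)x^4 + 10x^3 + (15/2)x^2 + 3x + 1/2
θ Δ f = 15x^5 + 30x^4 + 30x^3 + 15x^2 + 3x
θ f = 3x^6
Δ θ f = 18x^5 + 45x^4 + 60x^3 + 45x^2 + 18x + 3
[θ, Δ] f = -3x^5 - 15x^4 - 30x^3 - 30x^2 - 15x - 3

g(x) = -3x^5 - 15x^4 - 30x^3 - 30x^2 - 15x - 3


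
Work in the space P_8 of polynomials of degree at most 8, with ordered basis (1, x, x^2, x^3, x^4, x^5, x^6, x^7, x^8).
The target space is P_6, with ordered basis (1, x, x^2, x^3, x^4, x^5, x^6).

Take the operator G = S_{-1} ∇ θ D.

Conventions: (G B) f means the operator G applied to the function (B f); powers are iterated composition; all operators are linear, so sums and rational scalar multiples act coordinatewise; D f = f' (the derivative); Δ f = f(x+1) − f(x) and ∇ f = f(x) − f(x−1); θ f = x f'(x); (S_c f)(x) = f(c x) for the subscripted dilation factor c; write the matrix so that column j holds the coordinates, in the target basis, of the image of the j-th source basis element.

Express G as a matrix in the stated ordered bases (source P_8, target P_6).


image of 1: 0
image of x: 0
image of x^2: 2
image of x^3: -12x - 6
image of x^4: 36x^2 + 36x + 12
image of x^5: -80x^3 - 120x^2 - 80x - 20
image of x^6: 150x^4 + 300x^3 + 300x^2 + 150x + 30
image of x^7: -252x^5 - 630x^4 - 840x^3 - 630x^2 - 252x - 42
image of x^8: 392x^6 + 1176x^5 + 1960x^4 + 1960x^3 + 1176x^2 + 392x + 56
each image's coordinates form column j of the matrix

the matrix is [[0, 0, 2, -6, 12, -20, 30, -42, 56]; [0, 0, 0, -12, 36, -80, 150, -252, 392]; [0, 0, 0, 0, 36, -120, 300, -630, 1176]; [0, 0, 0, 0, 0, -80, 300, -840, 1960]; [0, 0, 0, 0, 0, 0, 150, -630, 1960]; [0, 0, 0, 0, 0, 0, 0, -252, 1176]; [0, 0, 0, 0, 0, 0, 0, 0, 392]] (rows listed top to bottom)


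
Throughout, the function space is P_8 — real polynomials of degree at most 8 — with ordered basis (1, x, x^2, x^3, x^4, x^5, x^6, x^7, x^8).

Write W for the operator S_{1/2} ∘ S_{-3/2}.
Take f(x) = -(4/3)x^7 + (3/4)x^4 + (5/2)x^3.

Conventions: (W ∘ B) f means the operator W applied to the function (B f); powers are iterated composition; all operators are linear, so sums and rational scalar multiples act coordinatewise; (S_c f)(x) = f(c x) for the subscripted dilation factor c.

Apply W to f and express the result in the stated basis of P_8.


S_{-3/2} f = (729/32)x^7 + (243/64)x^4 - (135/16)x^3
S_{1/2} S_{-3/2} f = (729/4096)x^7 + (243/1024)x^4 - (135/128)x^3

g(x) = (729/4096)x^7 + (243/1024)x^4 - (135/128)x^3


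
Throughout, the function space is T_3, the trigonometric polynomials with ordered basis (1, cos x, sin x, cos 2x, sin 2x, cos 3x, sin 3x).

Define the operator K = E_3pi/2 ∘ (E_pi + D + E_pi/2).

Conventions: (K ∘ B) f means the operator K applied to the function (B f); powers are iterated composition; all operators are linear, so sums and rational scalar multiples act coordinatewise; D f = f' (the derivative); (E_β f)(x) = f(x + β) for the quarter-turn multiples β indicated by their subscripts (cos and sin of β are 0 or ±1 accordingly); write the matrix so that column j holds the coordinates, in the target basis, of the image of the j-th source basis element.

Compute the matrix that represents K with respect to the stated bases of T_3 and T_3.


the matrix is [[2, 0, 0, 0, 0, 0, 0]; [0, 2, 1, 0, 0, 0, 0]; [0, -1, 2, 0, 0, 0, 0]; [0, 0, 0, 0, -2, 0, 0]; [0, 0, 0, 2, 0, 0, 0]; [0, 0, 0, 0, 0, -2, -1]; [0, 0, 0, 0, 0, 1, -2]] (rows listed top to bottom)

image of 1: 2
image of cos x: 2cos x - sin x
image of sin x: cos x + 2sin x
image of cos 2x: 2sin 2x
image of sin 2x: -2cos 2x
image of cos 3x: -2cos 3x + sin 3x
image of sin 3x: -cos 3x - 2sin 3x
each image's coordinates form column j of the matrix


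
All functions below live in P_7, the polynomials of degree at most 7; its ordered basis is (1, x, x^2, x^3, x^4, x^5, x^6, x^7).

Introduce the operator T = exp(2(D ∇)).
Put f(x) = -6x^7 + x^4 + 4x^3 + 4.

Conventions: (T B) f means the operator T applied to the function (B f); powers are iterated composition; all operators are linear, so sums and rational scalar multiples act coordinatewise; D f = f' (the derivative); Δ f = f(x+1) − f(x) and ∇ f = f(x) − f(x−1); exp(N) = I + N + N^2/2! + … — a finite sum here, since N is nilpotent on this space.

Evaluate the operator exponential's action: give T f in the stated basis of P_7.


order-1 term: -504x^5 + 1260x^4 - 1680x^3 + 1284x^2 - 480x + 68
order-2 term: -10080x^3 + 30240x^2 - 35280x + 15168
order-3 term: -40320x + 60480
the series for exp(2(D ∇)) f terminates at order 3
exp(2(D ∇)) f = -6x^7 - 504x^5 + 1261x^4 - 11756x^3 + 31524x^2 - 76080x + 75720

g(x) = -6x^7 - 504x^5 + 1261x^4 - 11756x^3 + 31524x^2 - 76080x + 75720


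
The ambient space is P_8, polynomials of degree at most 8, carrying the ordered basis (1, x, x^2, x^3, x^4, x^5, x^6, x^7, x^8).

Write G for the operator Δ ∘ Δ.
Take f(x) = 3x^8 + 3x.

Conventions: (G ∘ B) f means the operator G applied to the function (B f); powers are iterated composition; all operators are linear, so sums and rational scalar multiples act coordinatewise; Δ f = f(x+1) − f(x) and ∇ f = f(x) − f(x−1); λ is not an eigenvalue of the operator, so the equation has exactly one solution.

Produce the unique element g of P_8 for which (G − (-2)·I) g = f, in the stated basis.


the result is g(x) = (3/2)x^8 - 42x^6 - 252x^5 - 105x^4 + 3780x^3 + 11298x^2 + (3531/2)x - 34023/2

write g with unknown coordinates in the stated basis and equate coefficients in (G − (-2)·I) g = f
solving from the highest basis element down gives g = (3/2)x^8 - 42x^6 - 252x^5 - 105x^4 + 3780x^3 + 11298x^2 + (3531/2)x - 34023/2
check: G g = 84x^6 + 504x^5 + 210x^4 - 7560x^3 - 22596x^2 - 3528x + 34023
so G g − (-2)·g = 3x^8 + 3x = f ✓


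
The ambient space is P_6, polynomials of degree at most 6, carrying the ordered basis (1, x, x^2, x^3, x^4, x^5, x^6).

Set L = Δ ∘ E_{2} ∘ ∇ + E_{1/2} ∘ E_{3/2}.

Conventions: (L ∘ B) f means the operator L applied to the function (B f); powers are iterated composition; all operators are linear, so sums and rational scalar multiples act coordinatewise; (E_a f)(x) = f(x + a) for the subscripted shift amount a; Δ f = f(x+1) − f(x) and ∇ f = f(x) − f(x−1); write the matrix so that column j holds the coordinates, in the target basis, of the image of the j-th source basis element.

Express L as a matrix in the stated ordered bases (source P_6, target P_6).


image of 1: 1
image of x: x + 2
image of x^2: x^2 + 4x + 6
image of x^3: x^3 + 6x^2 + 18x + 20
image of x^4: x^4 + 8x^3 + 36x^2 + 80x + 66
image of x^5: x^5 + 10x^4 + 60x^3 + 200x^2 + 330x + 212
image of x^6: x^6 + 12x^5 + 90x^4 + 400x^3 + 990x^2 + 1272x + 666
each image's coordinates form column j of the matrix

the matrix is [[1, 2, 6, 20, 66, 212, 666]; [0, 1, 4, 18, 80, 330, 1272]; [0, 0, 1, 6, 36, 200, 990]; [0, 0, 0, 1, 8, 60, 400]; [0, 0, 0, 0, 1, 10, 90]; [0, 0, 0, 0, 0, 1, 12]; [0, 0, 0, 0, 0, 0, 1]] (rows listed top to bottom)


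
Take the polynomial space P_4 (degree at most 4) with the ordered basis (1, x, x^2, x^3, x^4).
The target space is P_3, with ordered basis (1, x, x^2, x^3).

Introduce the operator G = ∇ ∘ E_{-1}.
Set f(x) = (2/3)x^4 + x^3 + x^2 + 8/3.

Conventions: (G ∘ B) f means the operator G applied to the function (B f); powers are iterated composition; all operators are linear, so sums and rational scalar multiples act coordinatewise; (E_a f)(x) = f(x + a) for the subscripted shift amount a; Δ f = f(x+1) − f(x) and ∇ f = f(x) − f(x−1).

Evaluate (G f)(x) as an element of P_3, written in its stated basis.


E_{-1} f = (2/3)x^4 - (5/3)x^3 + 2x^2 - (5/3)x + 10/3
∇ E_{-1} f = (8/3)x^3 - 9x^2 + (35/3)x - 6

g(x) = (8/3)x^3 - 9x^2 + (35/3)x - 6


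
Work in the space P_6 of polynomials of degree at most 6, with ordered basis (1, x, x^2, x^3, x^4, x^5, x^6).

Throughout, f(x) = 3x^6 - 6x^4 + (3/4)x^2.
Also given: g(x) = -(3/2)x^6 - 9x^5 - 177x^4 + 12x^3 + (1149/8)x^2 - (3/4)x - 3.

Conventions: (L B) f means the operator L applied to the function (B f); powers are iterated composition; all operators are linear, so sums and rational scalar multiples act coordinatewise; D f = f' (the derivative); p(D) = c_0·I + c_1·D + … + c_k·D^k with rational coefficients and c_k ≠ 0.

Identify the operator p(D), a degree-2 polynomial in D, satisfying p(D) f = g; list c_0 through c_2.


c_0 = -1/2, c_1 = -1/2, c_2 = -2

D^0 f = 3x^6 - 6x^4 + (3/4)x^2
D^1 f = 18x^5 - 24x^3 + (3/2)x
D^2 f = 90x^4 - 72x^2 + 3/2
matching coefficients of g against c_0 f + c_1 Df + … from the top degree down determines the c_i
solution: c_0 = -1/2, c_1 = -1/2, c_2 = -2


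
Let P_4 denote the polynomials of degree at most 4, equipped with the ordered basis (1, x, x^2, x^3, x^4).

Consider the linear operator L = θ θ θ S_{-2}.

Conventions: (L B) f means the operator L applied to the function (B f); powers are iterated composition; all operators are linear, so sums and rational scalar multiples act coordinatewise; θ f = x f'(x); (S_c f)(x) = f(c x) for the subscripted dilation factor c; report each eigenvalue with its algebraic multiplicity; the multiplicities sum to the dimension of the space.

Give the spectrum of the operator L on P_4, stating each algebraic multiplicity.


image of 1: 0
image of x: -2x
image of x^2: 32x^2
image of x^3: -216x^3
image of x^4: 1024x^4
the matrix is upper triangular; its diagonal is (0, -2, 32, -216, 1024)
for a triangular matrix the eigenvalues are the diagonal entries, with algebraic multiplicity their repetition count

λ = -216 (multiplicity 1), λ = -2 (multiplicity 1), λ = 0 (multiplicity 1), λ = 32 (multiplicity 1), λ = 1024 (multiplicity 1)


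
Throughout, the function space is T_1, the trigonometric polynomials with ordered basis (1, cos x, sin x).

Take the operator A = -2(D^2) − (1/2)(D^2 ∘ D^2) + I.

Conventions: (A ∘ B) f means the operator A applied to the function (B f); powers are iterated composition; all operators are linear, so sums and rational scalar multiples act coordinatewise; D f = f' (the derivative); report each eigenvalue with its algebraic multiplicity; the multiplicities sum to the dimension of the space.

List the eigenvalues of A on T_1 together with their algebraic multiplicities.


image of 1: 1
image of cos x: (5/2)cos x
image of sin x: (5/2)sin x
the matrix is diagonal; its diagonal is (1, 5/2, 5/2)
for a triangular matrix the eigenvalues are the diagonal entries, with algebraic multiplicity their repetition count

λ = 1 (multiplicity 1), λ = 5/2 (multiplicity 2)


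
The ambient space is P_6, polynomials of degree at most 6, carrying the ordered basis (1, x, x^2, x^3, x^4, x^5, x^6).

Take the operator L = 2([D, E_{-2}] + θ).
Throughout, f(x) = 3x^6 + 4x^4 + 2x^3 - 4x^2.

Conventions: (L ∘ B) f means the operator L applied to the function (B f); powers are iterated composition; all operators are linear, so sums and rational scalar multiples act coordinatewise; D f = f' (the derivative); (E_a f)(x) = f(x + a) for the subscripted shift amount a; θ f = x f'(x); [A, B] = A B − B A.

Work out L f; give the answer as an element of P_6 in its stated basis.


the result is g(x) = 36x^6 + 32x^4 + 12x^3 - 16x^2

E_{-2} f = 3x^6 - 36x^5 + 184x^4 - 510x^3 + 800x^2 - 664x + 224
D E_{-2} f = 18x^5 - 180x^4 + 736x^3 - 1530x^2 + 1600x - 664
D f = 18x^5 + 16x^3 + 6x^2 - 8x
E_{-2} D f = 18x^5 - 180x^4 + 736x^3 - 1530x^2 + 1600x - 664
[D, E_{-2}] f = 0
θ f = 18x^6 + 16x^4 + 6x^3 - 8x^2
([D, E_{-2}] + θ) f = 18x^6 + 16x^4 + 6x^3 - 8x^2
(2([D, E_{-2}] + θ)) f = 36x^6 + 32x^4 + 12x^3 - 16x^2


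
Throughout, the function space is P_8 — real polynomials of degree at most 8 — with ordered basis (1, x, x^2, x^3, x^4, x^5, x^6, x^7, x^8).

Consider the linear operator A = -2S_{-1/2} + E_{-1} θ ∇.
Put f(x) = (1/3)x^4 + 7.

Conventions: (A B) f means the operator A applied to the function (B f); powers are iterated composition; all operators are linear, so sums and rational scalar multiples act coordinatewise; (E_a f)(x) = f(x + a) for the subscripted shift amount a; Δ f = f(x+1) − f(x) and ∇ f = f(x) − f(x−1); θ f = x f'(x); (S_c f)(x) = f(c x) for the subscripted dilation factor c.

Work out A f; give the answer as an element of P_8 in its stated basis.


the image equals g(x) = -(1/24)x^4 + 4x^3 - 16x^2 + (64/3)x - 70/3

S_{-1/2} f = (1/48)x^4 + 7
(-2S_{-1/2}) f = -(1/24)x^4 - 14
∇ f = (4/3)x^3 - 2x^2 + (4/3)x - 1/3
θ ∇ f = 4x^3 - 4x^2 + (4/3)x
E_{-1} θ ∇ f = 4x^3 - 16x^2 + (64/3)x - 28/3
(-2S_{-1/2} + E_{-1} θ ∇) f = -(1/24)x^4 + 4x^3 - 16x^2 + (64/3)x - 70/3


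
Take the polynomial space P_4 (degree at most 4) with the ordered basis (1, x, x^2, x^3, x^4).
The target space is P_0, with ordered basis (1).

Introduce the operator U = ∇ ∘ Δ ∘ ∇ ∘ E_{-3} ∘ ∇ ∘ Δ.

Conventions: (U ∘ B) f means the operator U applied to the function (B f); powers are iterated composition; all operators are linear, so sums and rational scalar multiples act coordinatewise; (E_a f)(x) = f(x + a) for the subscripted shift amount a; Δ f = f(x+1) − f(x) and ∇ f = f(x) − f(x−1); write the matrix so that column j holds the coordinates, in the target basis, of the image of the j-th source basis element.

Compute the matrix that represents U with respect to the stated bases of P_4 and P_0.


image of 1: 0
image of x: 0
image of x^2: 0
image of x^3: 0
image of x^4: 0
each image's coordinates form column j of the matrix

the matrix is [[0, 0, 0, 0, 0]] (rows listed top to bottom)


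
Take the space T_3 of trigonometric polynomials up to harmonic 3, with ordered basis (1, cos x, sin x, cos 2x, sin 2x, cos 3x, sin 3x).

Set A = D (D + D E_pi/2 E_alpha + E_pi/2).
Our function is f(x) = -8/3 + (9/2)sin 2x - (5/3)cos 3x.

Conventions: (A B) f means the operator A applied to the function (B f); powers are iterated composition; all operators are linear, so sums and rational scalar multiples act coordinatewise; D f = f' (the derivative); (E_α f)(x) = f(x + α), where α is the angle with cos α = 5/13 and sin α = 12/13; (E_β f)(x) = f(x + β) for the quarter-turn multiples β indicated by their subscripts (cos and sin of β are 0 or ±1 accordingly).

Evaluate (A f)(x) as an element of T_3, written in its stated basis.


the image equals g(x) = (639/169)cos 2x - (5184/169)sin 2x + (9550/2197)cos 3x - (30525/2197)sin 3x

D f = 9cos 2x + 5sin 3x
E_alpha f = -8/3 + (540/169)cos 2x - (1071/338)sin 2x + (10175/6591)cos 3x - (1380/2197)sin 3x
E_pi/2 E_alpha f = -8/3 - (540/169)cos 2x + (1071/338)sin 2x + (1380/2197)cos 3x + (10175/6591)sin 3x
D E_pi/2 E_alpha f = (1071/169)cos 2x + (1080/169)sin 2x + (10175/2197)cos 3x - (4140/2197)sin 3x
E_pi/2 f = -8/3 - (9/2)sin 2x - (5/3)sin 3x
(D + D E_pi/2 E_alpha + E_pi/2) f = -8/3 + (2592/169)cos 2x + (639/338)sin 2x + (10175/2197)cos 3x + (9550/6591)sin 3x
D (D + D E_pi/2 E_alpha + E_pi/2) f = (639/169)cos 2x - (5184/169)sin 2x + (9550/2197)cos 3x - (30525/2197)sin 3x


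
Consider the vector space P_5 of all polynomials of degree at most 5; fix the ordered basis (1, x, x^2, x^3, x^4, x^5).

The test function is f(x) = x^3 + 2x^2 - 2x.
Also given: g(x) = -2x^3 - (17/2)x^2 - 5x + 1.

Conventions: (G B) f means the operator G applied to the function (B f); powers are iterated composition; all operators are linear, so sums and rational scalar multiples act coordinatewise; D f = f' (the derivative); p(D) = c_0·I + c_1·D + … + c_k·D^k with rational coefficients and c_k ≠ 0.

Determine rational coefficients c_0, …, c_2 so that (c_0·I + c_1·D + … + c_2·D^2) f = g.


c_0 = -2, c_1 = -3/2, c_2 = -1/2

D^0 f = x^3 + 2x^2 - 2x
D^1 f = 3x^2 + 4x - 2
D^2 f = 6x + 4
matching coefficients of g against c_0 f + c_1 Df + … from the top degree down determines the c_i
solution: c_0 = -2, c_1 = -3/2, c_2 = -1/2


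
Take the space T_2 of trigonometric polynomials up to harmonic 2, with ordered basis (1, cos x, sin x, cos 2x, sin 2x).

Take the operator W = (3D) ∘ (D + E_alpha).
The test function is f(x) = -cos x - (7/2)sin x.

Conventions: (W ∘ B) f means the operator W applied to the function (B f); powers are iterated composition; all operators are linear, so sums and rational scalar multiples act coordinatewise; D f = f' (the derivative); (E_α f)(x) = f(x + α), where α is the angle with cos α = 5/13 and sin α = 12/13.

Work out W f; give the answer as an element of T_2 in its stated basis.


D f = -(7/2)cos x + sin x
E_alpha f = -(47/13)cos x - (11/26)sin x
(D + E_alpha) f = -(185/26)cos x + (15/26)sin x
D (D + E_alpha) f = (15/26)cos x + (185/26)sin x
(3D) (D + E_alpha) f = (45/26)cos x + (555/26)sin x

the image equals g(x) = (45/26)cos x + (555/26)sin x


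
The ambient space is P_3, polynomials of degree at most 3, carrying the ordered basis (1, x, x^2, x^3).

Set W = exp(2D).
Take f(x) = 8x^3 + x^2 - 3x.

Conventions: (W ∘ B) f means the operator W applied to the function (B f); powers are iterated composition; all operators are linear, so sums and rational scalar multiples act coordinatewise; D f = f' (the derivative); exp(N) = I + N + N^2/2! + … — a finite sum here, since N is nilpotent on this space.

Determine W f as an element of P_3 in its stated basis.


g(x) = 8x^3 + 49x^2 + 97x + 62

order-1 term: 48x^2 + 4x - 6
order-2 term: 96x + 4
order-3 term: 64
the series for exp(2D) f terminates at order 3
exp(2D) f = 8x^3 + 49x^2 + 97x + 62


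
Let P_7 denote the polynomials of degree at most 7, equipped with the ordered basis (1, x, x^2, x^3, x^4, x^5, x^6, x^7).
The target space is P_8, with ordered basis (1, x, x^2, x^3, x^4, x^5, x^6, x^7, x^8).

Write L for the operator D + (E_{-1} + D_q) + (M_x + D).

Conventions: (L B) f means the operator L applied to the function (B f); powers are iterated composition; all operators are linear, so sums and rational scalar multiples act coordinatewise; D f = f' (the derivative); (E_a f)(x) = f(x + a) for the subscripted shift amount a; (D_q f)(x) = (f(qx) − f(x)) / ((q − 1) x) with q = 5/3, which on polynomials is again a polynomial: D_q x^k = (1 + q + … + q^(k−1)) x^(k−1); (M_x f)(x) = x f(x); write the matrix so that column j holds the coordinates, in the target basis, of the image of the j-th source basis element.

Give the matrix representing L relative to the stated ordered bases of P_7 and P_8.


the matrix is [[1, 2, 1, -1, 1, -1, 1, -1]; [1, 1, 14/3, 3, -4, 5, -6, 7]; [0, 1, 1, 76/9, 6, -10, 15, -21]; [0, 0, 1, 1, 380/27, 10, -20, 35]; [0, 0, 0, 1, 1, 1846/81, 15, -35]; [0, 0, 0, 0, 1, 1, 8906/243, 21]; [0, 0, 0, 0, 0, 1, 1, 43072/729]; [0, 0, 0, 0, 0, 0, 1, 1]; [0, 0, 0, 0, 0, 0, 0, 1]] (rows listed top to bottom)

image of 1: x + 1
image of x: x^2 + x + 2
image of x^2: x^3 + x^2 + (14/3)x + 1
image of x^3: x^4 + x^3 + (76/9)x^2 + 3x - 1
image of x^4: x^5 + x^4 + (380/27)x^3 + 6x^2 - 4x + 1
image of x^5: x^6 + x^5 + (1846/81)x^4 + 10x^3 - 10x^2 + 5x - 1
image of x^6: x^7 + x^6 + (8906/243)x^5 + 15x^4 - 20x^3 + 15x^2 - 6x + 1
image of x^7: x^8 + x^7 + (43072/729)x^6 + 21x^5 - 35x^4 + 35x^3 - 21x^2 + 7x - 1
each image's coordinates form column j of the matrix


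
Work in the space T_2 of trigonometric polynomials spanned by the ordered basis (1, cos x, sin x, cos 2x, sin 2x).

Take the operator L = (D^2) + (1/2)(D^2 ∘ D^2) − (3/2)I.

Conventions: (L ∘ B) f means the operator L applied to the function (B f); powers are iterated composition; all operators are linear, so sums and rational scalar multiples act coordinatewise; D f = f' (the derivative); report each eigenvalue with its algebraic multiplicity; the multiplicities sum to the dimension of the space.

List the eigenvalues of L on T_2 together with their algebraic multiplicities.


image of 1: -3/2
image of cos x: -2cos x
image of sin x: -2sin x
image of cos 2x: (5/2)cos 2x
image of sin 2x: (5/2)sin 2x
the matrix is diagonal; its diagonal is (-3/2, -2, -2, 5/2, 5/2)
for a triangular matrix the eigenvalues are the diagonal entries, with algebraic multiplicity their repetition count

λ = -2 (multiplicity 2), λ = -3/2 (multiplicity 1), λ = 5/2 (multiplicity 2)


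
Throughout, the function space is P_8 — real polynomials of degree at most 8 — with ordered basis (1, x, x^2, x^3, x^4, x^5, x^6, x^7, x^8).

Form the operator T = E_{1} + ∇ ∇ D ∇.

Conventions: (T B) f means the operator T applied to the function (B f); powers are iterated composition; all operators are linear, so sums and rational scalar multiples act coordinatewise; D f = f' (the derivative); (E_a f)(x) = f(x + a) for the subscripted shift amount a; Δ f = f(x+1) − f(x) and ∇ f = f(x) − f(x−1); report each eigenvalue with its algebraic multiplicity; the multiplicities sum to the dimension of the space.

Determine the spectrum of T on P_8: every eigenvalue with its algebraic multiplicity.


λ = 1 (multiplicity 9)

image of 1: 1
image of x: x + 1
image of x^2: x^2 + 2x + 1
image of x^3: x^3 + 3x^2 + 3x + 1
image of x^4: x^4 + 4x^3 + 6x^2 + 4x + 25
image of x^5: x^5 + 5x^4 + 10x^3 + 10x^2 + 125x - 179
image of x^6: x^6 + 6x^5 + 15x^4 + 20x^3 + 375x^2 - 1074x + 901
image of x^7: x^7 + 7x^6 + 21x^5 + 35x^4 + 875x^3 - 3759x^2 + 6307x - 3779
image of x^8: x^8 + 8x^7 + 28x^6 + 56x^5 + 1750x^4 - 10024x^3 + 25228x^2 - 30232x + 14449
the matrix is upper triangular; its diagonal is (1, 1, 1, 1, 1, 1, 1, 1, 1)
for a triangular matrix the eigenvalues are the diagonal entries, with algebraic multiplicity their repetition count


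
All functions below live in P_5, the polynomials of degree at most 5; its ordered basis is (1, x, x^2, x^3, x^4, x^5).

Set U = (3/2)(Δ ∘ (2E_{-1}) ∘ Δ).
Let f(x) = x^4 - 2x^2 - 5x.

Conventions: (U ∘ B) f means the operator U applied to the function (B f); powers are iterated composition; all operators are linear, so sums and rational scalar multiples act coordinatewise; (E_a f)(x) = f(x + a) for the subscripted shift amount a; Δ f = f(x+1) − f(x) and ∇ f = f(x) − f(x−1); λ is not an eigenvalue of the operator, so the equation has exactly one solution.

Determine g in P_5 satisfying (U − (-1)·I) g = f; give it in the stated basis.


write g with unknown coordinates in the stated basis and equate coefficients in (U − (-1)·I) g = f
solving from the highest basis element down gives g = x^4 - 38x^2 - 5x + 222
check: U g = 36x^2 - 222
so U g − (-1)·g = x^4 - 2x^2 - 5x = f ✓

g(x) = x^4 - 38x^2 - 5x + 222


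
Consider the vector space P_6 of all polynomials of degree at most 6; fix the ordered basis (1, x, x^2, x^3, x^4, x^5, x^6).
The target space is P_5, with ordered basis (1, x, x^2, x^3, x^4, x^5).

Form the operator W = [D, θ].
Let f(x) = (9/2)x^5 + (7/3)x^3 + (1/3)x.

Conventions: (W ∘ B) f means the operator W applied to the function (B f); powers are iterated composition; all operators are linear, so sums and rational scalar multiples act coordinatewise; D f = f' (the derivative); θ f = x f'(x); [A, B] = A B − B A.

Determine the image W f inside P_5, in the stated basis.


θ f = (45/2)x^5 + 7x^3 + (1/3)x
D θ f = (225/2)x^4 + 21x^2 + 1/3
D f = (45/2)x^4 + 7x^2 + 1/3
θ D f = 90x^4 + 14x^2
[D, θ] f = (45/2)x^4 + 7x^2 + 1/3

the image equals g(x) = (45/2)x^4 + 7x^2 + 1/3


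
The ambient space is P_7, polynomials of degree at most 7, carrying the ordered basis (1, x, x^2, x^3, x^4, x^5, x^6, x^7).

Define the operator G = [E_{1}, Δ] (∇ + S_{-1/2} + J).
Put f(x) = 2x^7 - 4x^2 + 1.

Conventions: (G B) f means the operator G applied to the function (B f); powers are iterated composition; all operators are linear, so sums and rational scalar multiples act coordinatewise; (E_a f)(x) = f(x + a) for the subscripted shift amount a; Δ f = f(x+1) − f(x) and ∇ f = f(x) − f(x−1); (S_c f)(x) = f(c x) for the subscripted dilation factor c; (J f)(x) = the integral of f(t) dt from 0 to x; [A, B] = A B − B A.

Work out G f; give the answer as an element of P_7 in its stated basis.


the result is g(x) = 0

∇ f = 14x^6 - 42x^5 + 70x^4 - 70x^3 + 42x^2 - 22x + 6
S_{-1/2} f = -(1/64)x^7 - x^2 + 1
J f = (1/4)x^8 - (4/3)x^3 + x
(∇ + S_{-1/2} + J) f = (1/4)x^8 - (1/64)x^7 + 14x^6 - 42x^5 + 70x^4 - (214/3)x^3 + 41x^2 - 21x + 7
Δ (∇ + S_{-1/2} + J) f = 2x^7 + (441/64)x^6 + (6251/64)x^5 + (1085/64)x^4 + (9821/64)x^3 + (171/64)x^2 + (1529/64)x - 1747/192
E_{1} Δ (∇ + S_{-1/2} + J) f = 2x^7 + (1337/64)x^6 + (11585/64)x^5 + (43435/64)x^4 + (89971/64)x^3 + (107957/64)x^2 + (70471/64)x + 56531/192
E_{1} (∇ + S_{-1/2} + J) f = (1/4)x^8 + (127/64)x^7 + (1337/64)x^6 + (3563/64)x^5 + (5565/64)x^4 + (15767/192)x^3 + (2795/64)x^2 + (185/64)x - 403/192
Δ E_{1} (∇ + S_{-1/2} + J) f = 2x^7 + (1337/64)x^6 + (11585/64)x^5 + (43435/64)x^4 + (89971/64)x^3 + (107957/64)x^2 + (70471/64)x + 56531/192
[E_{1}, Δ] (∇ + S_{-1/2} + J) f = 0


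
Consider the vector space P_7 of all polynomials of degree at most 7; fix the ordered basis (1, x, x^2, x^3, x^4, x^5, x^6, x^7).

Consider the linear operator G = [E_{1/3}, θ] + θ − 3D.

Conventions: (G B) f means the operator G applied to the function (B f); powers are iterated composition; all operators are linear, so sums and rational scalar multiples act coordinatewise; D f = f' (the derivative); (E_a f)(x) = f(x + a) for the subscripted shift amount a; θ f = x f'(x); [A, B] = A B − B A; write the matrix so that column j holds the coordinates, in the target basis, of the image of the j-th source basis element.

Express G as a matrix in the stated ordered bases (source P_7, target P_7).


the matrix is [[0, -8/3, 2/9, 1/9, 4/81, 5/243, 2/243, 7/2187]; [0, 1, -16/3, 2/3, 4/9, 20/81, 10/81, 14/243]; [0, 0, 2, -8, 4/3, 10/9, 20/27, 35/81]; [0, 0, 0, 3, -32/3, 20/9, 20/9, 140/81]; [0, 0, 0, 0, 4, -40/3, 10/3, 35/9]; [0, 0, 0, 0, 0, 5, -16, 14/3]; [0, 0, 0, 0, 0, 0, 6, -56/3]; [0, 0, 0, 0, 0, 0, 0, 7]] (rows listed top to bottom)

image of 1: 0
image of x: x - 8/3
image of x^2: 2x^2 - (16/3)x + 2/9
image of x^3: 3x^3 - 8x^2 + (2/3)x + 1/9
image of x^4: 4x^4 - (32/3)x^3 + (4/3)x^2 + (4/9)x + 4/81
image of x^5: 5x^5 - (40/3)x^4 + (20/9)x^3 + (10/9)x^2 + (20/81)x + 5/243
image of x^6: 6x^6 - 16x^5 + (10/3)x^4 + (20/9)x^3 + (20/27)x^2 + (10/81)x + 2/243
image of x^7: 7x^7 - (56/3)x^6 + (14/3)x^5 + (35/9)x^4 + (140/81)x^3 + (35/81)x^2 + (14/243)x + 7/2187
each image's coordinates form column j of the matrix


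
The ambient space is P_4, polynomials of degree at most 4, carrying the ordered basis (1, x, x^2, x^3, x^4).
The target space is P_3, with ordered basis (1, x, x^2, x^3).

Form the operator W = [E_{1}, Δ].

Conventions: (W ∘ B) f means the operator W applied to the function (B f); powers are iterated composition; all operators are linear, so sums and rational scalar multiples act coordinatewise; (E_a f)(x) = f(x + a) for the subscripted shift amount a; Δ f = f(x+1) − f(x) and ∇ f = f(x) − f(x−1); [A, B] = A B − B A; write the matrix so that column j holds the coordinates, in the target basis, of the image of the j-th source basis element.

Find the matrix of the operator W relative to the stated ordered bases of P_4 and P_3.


image of 1: 0
image of x: 0
image of x^2: 0
image of x^3: 0
image of x^4: 0
each image's coordinates form column j of the matrix

the matrix is [[0, 0, 0, 0, 0]; [0, 0, 0, 0, 0]; [0, 0, 0, 0, 0]; [0, 0, 0, 0, 0]] (rows listed top to bottom)
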